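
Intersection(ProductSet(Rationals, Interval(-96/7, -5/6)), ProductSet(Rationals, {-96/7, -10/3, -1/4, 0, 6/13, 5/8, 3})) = ProductSet(Rationals, {-96/7, -10/3})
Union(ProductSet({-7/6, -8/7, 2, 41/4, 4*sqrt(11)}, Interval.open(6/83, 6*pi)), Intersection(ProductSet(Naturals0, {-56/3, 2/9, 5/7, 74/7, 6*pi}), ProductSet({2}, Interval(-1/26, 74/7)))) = ProductSet({-7/6, -8/7, 2, 41/4, 4*sqrt(11)}, Interval.open(6/83, 6*pi))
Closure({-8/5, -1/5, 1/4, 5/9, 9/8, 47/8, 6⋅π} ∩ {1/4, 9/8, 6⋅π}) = {1/4, 9/8, 6⋅π}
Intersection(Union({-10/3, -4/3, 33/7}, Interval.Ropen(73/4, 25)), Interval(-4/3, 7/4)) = {-4/3}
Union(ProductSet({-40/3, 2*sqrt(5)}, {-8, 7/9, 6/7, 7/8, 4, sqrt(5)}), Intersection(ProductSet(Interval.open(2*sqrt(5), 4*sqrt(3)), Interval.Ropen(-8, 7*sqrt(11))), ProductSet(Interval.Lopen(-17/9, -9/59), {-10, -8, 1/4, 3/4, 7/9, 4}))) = ProductSet({-40/3, 2*sqrt(5)}, {-8, 7/9, 6/7, 7/8, 4, sqrt(5)})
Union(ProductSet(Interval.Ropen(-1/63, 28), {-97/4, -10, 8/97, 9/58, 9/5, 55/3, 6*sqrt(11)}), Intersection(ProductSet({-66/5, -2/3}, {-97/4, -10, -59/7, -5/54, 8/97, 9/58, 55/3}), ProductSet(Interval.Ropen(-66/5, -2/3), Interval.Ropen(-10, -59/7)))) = Union(ProductSet({-66/5}, {-10}), ProductSet(Interval.Ropen(-1/63, 28), {-97/4, -10, 8/97, 9/58, 9/5, 55/3, 6*sqrt(11)}))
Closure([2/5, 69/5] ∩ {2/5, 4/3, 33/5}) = {2/5, 4/3, 33/5}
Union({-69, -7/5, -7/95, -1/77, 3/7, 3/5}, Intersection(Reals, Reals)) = Reals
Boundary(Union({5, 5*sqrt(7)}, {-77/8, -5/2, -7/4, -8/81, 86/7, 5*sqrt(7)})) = {-77/8, -5/2, -7/4, -8/81, 5, 86/7, 5*sqrt(7)}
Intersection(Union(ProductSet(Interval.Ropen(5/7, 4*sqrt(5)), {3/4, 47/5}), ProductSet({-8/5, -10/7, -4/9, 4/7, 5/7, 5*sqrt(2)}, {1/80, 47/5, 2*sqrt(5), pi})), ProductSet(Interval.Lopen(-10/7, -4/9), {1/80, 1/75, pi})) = ProductSet({-4/9}, {1/80, pi})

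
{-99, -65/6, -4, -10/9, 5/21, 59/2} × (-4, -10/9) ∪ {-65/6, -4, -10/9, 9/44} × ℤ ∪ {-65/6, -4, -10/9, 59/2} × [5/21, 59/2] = ({-65/6, -4, -10/9, 9/44} × ℤ) ∪ ({-65/6, -4, -10/9, 59/2} × [5/21, 59/2]) ∪ ({-99, -65/6, -4, -10/9, 5/21, 59/2} × (-4, -10/9))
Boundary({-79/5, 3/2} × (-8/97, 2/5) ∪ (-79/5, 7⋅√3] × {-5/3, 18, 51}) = ({-79/5, 3/2} × [-8/97, 2/5]) ∪ ([-79/5, 7⋅√3] × {-5/3, 18, 51})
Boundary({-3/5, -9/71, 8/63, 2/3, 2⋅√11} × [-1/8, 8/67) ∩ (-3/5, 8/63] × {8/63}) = ∅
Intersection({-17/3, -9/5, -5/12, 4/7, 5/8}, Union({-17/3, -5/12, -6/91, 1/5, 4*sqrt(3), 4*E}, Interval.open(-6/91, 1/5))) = {-17/3, -5/12}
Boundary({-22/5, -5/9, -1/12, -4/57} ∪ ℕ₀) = {-22/5, -5/9, -1/12, -4/57} ∪ ℕ₀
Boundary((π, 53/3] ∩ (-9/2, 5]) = {5, π}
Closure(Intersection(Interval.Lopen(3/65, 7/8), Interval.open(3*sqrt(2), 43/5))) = EmptySet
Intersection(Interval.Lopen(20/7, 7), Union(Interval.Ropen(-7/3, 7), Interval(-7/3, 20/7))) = Interval.open(20/7, 7)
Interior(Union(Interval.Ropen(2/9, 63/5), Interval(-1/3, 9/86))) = Union(Interval.open(-1/3, 9/86), Interval.open(2/9, 63/5))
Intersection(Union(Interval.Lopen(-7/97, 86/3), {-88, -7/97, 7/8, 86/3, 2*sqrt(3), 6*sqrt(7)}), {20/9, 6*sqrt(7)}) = {20/9, 6*sqrt(7)}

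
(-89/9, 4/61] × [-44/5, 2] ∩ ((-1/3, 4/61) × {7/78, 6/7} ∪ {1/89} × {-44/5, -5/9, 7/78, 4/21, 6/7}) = ({1/89} × {-44/5, -5/9, 7/78, 4/21, 6/7}) ∪ ((-1/3, 4/61) × {7/78, 6/7})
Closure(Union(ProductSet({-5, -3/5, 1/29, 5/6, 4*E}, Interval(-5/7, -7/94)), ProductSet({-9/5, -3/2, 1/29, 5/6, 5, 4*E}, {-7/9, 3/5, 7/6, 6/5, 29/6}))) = Union(ProductSet({-5, -3/5, 1/29, 5/6, 4*E}, Interval(-5/7, -7/94)), ProductSet({-9/5, -3/2, 1/29, 5/6, 5, 4*E}, {-7/9, 3/5, 7/6, 6/5, 29/6}))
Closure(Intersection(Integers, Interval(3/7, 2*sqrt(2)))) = Range(1, 3, 1)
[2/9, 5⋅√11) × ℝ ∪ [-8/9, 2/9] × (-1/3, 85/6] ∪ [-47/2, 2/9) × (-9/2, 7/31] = ([-47/2, 2/9) × (-9/2, 7/31]) ∪ ([-8/9, 2/9] × (-1/3, 85/6]) ∪ ([2/9, 5⋅√11) × ℝ)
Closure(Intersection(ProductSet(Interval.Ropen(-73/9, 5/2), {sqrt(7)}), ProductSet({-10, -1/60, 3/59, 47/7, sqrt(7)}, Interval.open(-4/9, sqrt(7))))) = EmptySet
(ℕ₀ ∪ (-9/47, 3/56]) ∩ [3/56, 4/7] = {3/56}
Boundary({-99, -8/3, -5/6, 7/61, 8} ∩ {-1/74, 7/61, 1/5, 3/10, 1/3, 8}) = {7/61, 8}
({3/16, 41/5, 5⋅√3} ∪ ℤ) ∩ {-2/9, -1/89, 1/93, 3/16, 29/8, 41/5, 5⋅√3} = {3/16, 41/5, 5⋅√3}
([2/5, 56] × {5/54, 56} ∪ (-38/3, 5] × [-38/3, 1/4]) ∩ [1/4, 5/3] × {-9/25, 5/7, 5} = [1/4, 5/3] × {-9/25}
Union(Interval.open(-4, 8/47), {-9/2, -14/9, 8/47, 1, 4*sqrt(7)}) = Union({-9/2, 1, 4*sqrt(7)}, Interval.Lopen(-4, 8/47))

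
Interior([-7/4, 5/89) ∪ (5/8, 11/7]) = (-7/4, 5/89) ∪ (5/8, 11/7)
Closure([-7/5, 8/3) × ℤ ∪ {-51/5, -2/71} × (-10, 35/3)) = ([-7/5, 8/3] × ℤ) ∪ ({-51/5, -2/71} × [-10, 35/3])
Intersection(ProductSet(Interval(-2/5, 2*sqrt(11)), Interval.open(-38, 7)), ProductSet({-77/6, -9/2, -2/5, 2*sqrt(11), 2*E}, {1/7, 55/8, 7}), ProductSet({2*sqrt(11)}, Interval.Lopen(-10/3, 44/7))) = ProductSet({2*sqrt(11)}, {1/7})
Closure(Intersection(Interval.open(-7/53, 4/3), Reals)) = Interval(-7/53, 4/3)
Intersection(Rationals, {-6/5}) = {-6/5}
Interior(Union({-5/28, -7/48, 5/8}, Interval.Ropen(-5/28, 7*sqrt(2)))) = Interval.open(-5/28, 7*sqrt(2))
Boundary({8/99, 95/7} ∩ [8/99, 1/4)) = {8/99}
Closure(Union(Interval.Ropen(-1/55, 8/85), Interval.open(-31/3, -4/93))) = Union(Interval(-31/3, -4/93), Interval(-1/55, 8/85))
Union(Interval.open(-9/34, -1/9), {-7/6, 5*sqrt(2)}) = Union({-7/6, 5*sqrt(2)}, Interval.open(-9/34, -1/9))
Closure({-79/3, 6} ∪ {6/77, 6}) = {-79/3, 6/77, 6}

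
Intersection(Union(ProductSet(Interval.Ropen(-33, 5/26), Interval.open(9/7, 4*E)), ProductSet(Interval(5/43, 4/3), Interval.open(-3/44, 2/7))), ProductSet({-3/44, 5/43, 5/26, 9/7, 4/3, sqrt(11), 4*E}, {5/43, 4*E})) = ProductSet({5/43, 5/26, 9/7, 4/3}, {5/43})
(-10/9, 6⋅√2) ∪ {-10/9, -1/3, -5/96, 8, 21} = [-10/9, 6⋅√2) ∪ {21}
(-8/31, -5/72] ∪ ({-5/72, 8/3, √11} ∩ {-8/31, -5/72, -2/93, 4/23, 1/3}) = (-8/31, -5/72]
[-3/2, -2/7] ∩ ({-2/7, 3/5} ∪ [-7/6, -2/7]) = [-7/6, -2/7]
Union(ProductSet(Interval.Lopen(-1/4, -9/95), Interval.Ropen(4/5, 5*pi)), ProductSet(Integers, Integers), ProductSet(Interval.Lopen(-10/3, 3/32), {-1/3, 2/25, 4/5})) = Union(ProductSet(Integers, Integers), ProductSet(Interval.Lopen(-10/3, 3/32), {-1/3, 2/25, 4/5}), ProductSet(Interval.Lopen(-1/4, -9/95), Interval.Ropen(4/5, 5*pi)))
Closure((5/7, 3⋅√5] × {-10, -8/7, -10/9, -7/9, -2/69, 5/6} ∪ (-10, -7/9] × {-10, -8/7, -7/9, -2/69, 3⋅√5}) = ([-10, -7/9] × {-10, -8/7, -7/9, -2/69, 3⋅√5}) ∪ ([5/7, 3⋅√5] × {-10, -8/7, -10/9, -7/9, -2/69, 5/6})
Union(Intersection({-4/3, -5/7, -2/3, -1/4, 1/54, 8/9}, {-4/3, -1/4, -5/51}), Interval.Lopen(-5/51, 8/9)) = Union({-4/3, -1/4}, Interval.Lopen(-5/51, 8/9))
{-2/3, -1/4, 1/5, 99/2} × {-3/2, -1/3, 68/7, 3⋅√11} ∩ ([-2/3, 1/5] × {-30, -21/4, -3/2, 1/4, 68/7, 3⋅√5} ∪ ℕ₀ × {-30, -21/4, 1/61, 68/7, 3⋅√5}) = {-2/3, -1/4, 1/5} × {-3/2, 68/7}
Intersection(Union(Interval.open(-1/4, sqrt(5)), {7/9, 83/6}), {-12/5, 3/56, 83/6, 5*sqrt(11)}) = {3/56, 83/6}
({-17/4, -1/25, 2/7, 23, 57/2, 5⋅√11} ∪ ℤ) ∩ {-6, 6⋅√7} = {-6}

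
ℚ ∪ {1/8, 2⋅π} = ℚ ∪ {2⋅π}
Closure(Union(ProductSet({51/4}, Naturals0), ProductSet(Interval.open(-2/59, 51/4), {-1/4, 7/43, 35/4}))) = Union(ProductSet({51/4}, Naturals0), ProductSet(Interval(-2/59, 51/4), {-1/4, 7/43, 35/4}))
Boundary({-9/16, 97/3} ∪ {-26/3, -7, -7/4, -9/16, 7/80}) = {-26/3, -7, -7/4, -9/16, 7/80, 97/3}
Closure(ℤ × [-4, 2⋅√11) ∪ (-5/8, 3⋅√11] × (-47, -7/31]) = (ℤ × [-4, 2⋅√11]) ∪ ({-5/8, 3⋅√11} × [-47, -7/31]) ∪ ([-5/8, 3⋅√11] × {-47, -7/31}) ∪ ((-5/8, 3⋅√11] × (-47, -7/31])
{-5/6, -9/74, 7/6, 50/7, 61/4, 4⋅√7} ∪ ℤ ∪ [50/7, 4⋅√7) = ℤ ∪ {-5/6, -9/74, 7/6, 61/4} ∪ [50/7, 4⋅√7]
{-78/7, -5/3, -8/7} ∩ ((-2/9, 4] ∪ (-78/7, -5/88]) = {-5/3, -8/7}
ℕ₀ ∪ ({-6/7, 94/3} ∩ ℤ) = ℕ₀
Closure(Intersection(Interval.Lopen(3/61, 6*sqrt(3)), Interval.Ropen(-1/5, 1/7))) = Interval(3/61, 1/7)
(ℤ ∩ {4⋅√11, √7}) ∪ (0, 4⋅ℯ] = (0, 4⋅ℯ]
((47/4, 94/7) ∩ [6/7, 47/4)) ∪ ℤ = ℤ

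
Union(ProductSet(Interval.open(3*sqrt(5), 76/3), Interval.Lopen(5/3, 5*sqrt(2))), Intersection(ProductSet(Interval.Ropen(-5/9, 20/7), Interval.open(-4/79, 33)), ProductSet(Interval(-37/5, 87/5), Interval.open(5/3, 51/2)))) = Union(ProductSet(Interval.Ropen(-5/9, 20/7), Interval.open(5/3, 51/2)), ProductSet(Interval.open(3*sqrt(5), 76/3), Interval.Lopen(5/3, 5*sqrt(2))))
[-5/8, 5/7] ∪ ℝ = (-∞, ∞)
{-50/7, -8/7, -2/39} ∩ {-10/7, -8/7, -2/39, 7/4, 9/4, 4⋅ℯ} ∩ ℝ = {-8/7, -2/39}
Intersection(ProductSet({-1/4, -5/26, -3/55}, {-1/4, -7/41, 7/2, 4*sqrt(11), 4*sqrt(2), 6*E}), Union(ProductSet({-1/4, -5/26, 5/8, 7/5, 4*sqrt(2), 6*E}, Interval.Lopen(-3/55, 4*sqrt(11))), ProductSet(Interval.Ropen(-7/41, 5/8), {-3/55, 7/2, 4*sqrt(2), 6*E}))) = Union(ProductSet({-3/55}, {7/2, 4*sqrt(2), 6*E}), ProductSet({-1/4, -5/26}, {7/2, 4*sqrt(11), 4*sqrt(2)}))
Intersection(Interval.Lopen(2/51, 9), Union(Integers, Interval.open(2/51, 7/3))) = Union(Interval.open(2/51, 7/3), Range(1, 10, 1))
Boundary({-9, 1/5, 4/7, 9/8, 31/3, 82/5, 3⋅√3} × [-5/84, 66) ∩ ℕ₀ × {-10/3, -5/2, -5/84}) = ∅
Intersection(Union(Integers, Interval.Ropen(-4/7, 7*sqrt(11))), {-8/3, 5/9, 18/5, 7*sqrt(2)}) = {5/9, 18/5, 7*sqrt(2)}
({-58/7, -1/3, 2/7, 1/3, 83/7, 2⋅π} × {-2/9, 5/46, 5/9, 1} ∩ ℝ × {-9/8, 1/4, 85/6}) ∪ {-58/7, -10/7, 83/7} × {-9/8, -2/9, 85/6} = {-58/7, -10/7, 83/7} × {-9/8, -2/9, 85/6}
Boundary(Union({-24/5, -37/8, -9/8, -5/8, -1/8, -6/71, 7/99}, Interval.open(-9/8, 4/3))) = {-24/5, -37/8, -9/8, 4/3}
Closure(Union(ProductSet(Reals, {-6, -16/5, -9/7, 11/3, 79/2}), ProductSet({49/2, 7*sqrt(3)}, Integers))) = Union(ProductSet({49/2, 7*sqrt(3)}, Integers), ProductSet(Reals, {-6, -16/5, -9/7, 11/3, 79/2}))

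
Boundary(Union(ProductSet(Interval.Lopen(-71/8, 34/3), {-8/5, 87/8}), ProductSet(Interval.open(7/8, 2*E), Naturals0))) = Union(ProductSet(Interval(-71/8, 34/3), {-8/5, 87/8}), ProductSet(Interval(7/8, 2*E), Naturals0))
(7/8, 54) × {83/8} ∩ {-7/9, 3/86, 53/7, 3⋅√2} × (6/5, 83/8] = {53/7, 3⋅√2} × {83/8}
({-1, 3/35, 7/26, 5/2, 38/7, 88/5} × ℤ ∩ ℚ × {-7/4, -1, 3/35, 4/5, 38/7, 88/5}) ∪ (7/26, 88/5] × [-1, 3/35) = ({-1, 3/35, 7/26, 5/2, 38/7, 88/5} × {-1}) ∪ ((7/26, 88/5] × [-1, 3/35))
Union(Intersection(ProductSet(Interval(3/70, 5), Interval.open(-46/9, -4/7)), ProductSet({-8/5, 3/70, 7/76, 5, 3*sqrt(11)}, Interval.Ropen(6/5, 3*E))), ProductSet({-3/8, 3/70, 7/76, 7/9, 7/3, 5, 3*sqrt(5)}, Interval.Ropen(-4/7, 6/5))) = ProductSet({-3/8, 3/70, 7/76, 7/9, 7/3, 5, 3*sqrt(5)}, Interval.Ropen(-4/7, 6/5))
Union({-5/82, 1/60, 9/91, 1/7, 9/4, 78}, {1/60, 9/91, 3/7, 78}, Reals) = Reals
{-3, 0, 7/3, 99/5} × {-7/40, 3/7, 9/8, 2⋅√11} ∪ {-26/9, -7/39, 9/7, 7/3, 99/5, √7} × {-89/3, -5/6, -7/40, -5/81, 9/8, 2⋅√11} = ({-3, 0, 7/3, 99/5} × {-7/40, 3/7, 9/8, 2⋅√11}) ∪ ({-26/9, -7/39, 9/7, 7/3, 99/5, √7} × {-89/3, -5/6, -7/40, -5/81, 9/8, 2⋅√11})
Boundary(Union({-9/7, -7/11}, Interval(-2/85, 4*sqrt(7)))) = {-9/7, -7/11, -2/85, 4*sqrt(7)}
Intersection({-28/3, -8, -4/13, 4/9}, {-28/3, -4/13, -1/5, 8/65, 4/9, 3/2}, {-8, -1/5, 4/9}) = {4/9}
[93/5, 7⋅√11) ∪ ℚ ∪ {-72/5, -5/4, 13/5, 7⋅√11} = ℚ ∪ [93/5, 7⋅√11]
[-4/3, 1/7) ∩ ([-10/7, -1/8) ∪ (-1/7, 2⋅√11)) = [-4/3, 1/7)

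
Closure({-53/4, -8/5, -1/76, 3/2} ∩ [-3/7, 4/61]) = {-1/76}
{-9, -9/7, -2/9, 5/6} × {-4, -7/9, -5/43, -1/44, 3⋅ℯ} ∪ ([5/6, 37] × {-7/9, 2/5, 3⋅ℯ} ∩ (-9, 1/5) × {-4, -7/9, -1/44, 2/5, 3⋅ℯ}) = {-9, -9/7, -2/9, 5/6} × {-4, -7/9, -5/43, -1/44, 3⋅ℯ}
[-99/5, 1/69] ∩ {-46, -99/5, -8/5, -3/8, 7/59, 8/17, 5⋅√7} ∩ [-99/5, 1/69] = {-99/5, -8/5, -3/8}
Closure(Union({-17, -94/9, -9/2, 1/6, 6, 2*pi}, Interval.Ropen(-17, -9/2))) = Union({1/6, 6, 2*pi}, Interval(-17, -9/2))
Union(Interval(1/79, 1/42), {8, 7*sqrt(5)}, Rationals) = Union({7*sqrt(5)}, Interval(1/79, 1/42), Rationals)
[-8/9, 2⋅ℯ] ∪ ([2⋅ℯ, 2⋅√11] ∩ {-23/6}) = [-8/9, 2⋅ℯ]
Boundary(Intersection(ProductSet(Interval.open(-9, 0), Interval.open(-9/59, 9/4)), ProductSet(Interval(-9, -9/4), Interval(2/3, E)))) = Union(ProductSet({-9, -9/4}, Interval(2/3, 9/4)), ProductSet(Interval(-9, -9/4), {2/3, 9/4}))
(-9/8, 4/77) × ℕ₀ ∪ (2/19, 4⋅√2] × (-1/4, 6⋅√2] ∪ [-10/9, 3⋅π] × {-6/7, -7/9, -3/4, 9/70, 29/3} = ((-9/8, 4/77) × ℕ₀) ∪ ([-10/9, 3⋅π] × {-6/7, -7/9, -3/4, 9/70, 29/3}) ∪ ((2/19, 4⋅√2] × (-1/4, 6⋅√2])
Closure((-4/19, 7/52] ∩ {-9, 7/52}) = {7/52}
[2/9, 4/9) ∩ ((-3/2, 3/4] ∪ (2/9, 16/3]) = [2/9, 4/9)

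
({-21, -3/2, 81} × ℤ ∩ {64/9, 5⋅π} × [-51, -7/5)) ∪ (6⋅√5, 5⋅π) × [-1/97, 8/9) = (6⋅√5, 5⋅π) × [-1/97, 8/9)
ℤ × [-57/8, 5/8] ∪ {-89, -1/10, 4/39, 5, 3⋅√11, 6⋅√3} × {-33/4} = (ℤ × [-57/8, 5/8]) ∪ ({-89, -1/10, 4/39, 5, 3⋅√11, 6⋅√3} × {-33/4})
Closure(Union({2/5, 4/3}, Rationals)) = Reals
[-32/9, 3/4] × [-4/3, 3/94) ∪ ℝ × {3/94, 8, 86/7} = (ℝ × {3/94, 8, 86/7}) ∪ ([-32/9, 3/4] × [-4/3, 3/94))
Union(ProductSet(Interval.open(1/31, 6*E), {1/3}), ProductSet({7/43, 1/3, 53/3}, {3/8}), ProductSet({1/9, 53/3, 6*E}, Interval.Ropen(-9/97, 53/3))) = Union(ProductSet({1/9, 53/3, 6*E}, Interval.Ropen(-9/97, 53/3)), ProductSet({7/43, 1/3, 53/3}, {3/8}), ProductSet(Interval.open(1/31, 6*E), {1/3}))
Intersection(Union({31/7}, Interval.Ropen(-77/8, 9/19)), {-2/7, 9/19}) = {-2/7}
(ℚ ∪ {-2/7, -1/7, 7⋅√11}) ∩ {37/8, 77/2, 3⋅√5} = {37/8, 77/2}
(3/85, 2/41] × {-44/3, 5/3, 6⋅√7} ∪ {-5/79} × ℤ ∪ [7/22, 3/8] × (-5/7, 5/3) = ({-5/79} × ℤ) ∪ ([7/22, 3/8] × (-5/7, 5/3)) ∪ ((3/85, 2/41] × {-44/3, 5/3, 6⋅√7})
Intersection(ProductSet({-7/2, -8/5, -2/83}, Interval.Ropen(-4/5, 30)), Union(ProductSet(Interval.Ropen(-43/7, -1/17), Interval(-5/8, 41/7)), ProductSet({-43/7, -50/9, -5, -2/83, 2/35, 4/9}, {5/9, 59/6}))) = Union(ProductSet({-2/83}, {5/9, 59/6}), ProductSet({-7/2, -8/5}, Interval(-5/8, 41/7)))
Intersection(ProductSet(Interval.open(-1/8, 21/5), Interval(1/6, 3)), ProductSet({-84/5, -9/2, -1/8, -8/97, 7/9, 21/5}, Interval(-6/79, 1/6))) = ProductSet({-8/97, 7/9}, {1/6})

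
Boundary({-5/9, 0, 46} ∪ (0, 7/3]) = {-5/9, 0, 7/3, 46}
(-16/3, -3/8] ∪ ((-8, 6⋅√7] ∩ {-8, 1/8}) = (-16/3, -3/8] ∪ {1/8}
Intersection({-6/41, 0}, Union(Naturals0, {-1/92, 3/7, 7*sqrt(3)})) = {0}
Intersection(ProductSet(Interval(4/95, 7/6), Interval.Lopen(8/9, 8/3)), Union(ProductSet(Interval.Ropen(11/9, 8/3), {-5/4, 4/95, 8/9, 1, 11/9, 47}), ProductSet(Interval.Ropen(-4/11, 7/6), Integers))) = ProductSet(Interval.Ropen(4/95, 7/6), Range(1, 3, 1))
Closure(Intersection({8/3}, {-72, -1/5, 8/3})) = {8/3}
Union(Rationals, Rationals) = Rationals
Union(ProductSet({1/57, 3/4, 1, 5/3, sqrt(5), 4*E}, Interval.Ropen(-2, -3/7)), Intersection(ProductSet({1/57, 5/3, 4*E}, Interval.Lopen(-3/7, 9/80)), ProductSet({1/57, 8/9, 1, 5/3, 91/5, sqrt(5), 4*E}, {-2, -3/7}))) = ProductSet({1/57, 3/4, 1, 5/3, sqrt(5), 4*E}, Interval.Ropen(-2, -3/7))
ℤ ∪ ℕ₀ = ℤ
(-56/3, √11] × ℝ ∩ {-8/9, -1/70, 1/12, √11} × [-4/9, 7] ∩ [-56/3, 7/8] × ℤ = {-8/9, -1/70, 1/12} × {0, 1, …, 7}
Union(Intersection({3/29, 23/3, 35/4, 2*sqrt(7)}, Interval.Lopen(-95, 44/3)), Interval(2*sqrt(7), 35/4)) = Union({3/29}, Interval(2*sqrt(7), 35/4))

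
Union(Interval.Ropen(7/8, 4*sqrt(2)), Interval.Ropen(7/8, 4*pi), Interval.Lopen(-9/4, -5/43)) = Union(Interval.Lopen(-9/4, -5/43), Interval.Ropen(7/8, 4*pi))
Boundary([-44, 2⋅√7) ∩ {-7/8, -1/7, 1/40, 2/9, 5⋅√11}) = {-7/8, -1/7, 1/40, 2/9}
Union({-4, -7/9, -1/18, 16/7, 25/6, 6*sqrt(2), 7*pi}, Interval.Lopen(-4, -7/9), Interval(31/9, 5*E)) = Union({-1/18, 16/7, 7*pi}, Interval(-4, -7/9), Interval(31/9, 5*E))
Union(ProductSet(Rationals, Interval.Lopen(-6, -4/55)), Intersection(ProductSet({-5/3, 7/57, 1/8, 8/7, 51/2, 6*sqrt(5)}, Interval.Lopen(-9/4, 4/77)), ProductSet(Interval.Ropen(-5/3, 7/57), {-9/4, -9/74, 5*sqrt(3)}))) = ProductSet(Rationals, Interval.Lopen(-6, -4/55))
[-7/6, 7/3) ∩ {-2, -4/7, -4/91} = {-4/7, -4/91}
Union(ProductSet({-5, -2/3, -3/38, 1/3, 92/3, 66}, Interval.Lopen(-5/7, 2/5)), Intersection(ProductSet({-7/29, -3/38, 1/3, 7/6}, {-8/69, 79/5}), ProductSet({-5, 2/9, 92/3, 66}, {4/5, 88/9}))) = ProductSet({-5, -2/3, -3/38, 1/3, 92/3, 66}, Interval.Lopen(-5/7, 2/5))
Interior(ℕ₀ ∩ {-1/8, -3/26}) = ∅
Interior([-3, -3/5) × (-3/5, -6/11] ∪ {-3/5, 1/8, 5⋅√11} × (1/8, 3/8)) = (-3, -3/5) × (-3/5, -6/11)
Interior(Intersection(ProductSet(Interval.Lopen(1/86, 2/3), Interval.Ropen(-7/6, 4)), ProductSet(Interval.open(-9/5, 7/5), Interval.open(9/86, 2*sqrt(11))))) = ProductSet(Interval.open(1/86, 2/3), Interval.open(9/86, 4))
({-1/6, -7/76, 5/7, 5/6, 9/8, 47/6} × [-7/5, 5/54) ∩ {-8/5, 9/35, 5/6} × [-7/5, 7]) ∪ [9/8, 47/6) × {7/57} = ({5/6} × [-7/5, 5/54)) ∪ ([9/8, 47/6) × {7/57})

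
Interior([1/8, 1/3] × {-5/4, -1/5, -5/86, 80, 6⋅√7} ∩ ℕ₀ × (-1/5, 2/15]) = ∅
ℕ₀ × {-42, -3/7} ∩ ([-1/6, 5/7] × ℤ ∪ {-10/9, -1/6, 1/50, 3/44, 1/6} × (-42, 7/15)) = {0} × {-42}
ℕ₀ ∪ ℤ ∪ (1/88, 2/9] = ℤ ∪ (1/88, 2/9]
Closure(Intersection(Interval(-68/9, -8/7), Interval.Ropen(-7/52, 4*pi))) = EmptySet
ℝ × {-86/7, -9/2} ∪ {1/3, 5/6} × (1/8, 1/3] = (ℝ × {-86/7, -9/2}) ∪ ({1/3, 5/6} × (1/8, 1/3])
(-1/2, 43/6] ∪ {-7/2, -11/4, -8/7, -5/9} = {-7/2, -11/4, -8/7, -5/9} ∪ (-1/2, 43/6]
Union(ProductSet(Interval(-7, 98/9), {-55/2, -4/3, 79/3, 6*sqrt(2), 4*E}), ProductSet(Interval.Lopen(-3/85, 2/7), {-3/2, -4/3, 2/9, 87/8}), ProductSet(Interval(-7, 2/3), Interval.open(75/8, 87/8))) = Union(ProductSet(Interval(-7, 2/3), Interval.open(75/8, 87/8)), ProductSet(Interval(-7, 98/9), {-55/2, -4/3, 79/3, 6*sqrt(2), 4*E}), ProductSet(Interval.Lopen(-3/85, 2/7), {-3/2, -4/3, 2/9, 87/8}))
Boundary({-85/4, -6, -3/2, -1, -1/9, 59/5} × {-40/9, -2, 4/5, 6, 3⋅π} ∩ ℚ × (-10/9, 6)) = {-85/4, -6, -3/2, -1, -1/9, 59/5} × {4/5}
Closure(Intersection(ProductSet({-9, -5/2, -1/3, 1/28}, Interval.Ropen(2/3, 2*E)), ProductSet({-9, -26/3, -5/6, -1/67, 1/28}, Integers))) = ProductSet({-9, 1/28}, Range(1, 6, 1))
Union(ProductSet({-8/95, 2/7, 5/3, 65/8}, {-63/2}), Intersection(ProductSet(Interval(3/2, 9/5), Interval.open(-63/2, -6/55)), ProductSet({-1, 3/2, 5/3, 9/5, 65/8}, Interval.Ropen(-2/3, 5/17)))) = Union(ProductSet({3/2, 5/3, 9/5}, Interval.Ropen(-2/3, -6/55)), ProductSet({-8/95, 2/7, 5/3, 65/8}, {-63/2}))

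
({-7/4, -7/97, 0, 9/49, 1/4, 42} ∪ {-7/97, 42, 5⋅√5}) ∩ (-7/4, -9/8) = ∅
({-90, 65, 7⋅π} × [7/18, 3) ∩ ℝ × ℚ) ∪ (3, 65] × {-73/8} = ((3, 65] × {-73/8}) ∪ ({-90, 65, 7⋅π} × (ℚ ∩ [7/18, 3)))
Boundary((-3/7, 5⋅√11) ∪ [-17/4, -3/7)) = {-17/4, -3/7, 5⋅√11}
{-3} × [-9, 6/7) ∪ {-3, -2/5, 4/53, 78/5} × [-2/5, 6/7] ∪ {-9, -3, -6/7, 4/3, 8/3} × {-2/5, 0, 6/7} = ({-3} × [-9, 6/7)) ∪ ({-3, -2/5, 4/53, 78/5} × [-2/5, 6/7]) ∪ ({-9, -3, -6/7, 4/3, 8/3} × {-2/5, 0, 6/7})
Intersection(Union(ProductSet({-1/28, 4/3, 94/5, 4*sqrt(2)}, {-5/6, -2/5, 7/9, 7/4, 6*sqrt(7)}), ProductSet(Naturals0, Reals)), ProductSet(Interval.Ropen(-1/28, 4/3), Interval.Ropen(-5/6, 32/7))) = Union(ProductSet({-1/28}, {-5/6, -2/5, 7/9, 7/4}), ProductSet(Range(0, 2, 1), Interval.Ropen(-5/6, 32/7)))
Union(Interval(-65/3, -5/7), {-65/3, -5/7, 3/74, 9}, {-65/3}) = Union({3/74, 9}, Interval(-65/3, -5/7))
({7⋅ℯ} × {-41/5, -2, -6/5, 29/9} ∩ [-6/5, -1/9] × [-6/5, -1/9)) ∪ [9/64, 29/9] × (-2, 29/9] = [9/64, 29/9] × (-2, 29/9]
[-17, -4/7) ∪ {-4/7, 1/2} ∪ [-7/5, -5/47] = [-17, -5/47] ∪ {1/2}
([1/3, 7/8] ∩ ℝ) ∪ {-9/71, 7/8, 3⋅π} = {-9/71, 3⋅π} ∪ [1/3, 7/8]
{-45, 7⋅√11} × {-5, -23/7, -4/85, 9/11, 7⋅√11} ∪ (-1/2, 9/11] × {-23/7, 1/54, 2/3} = ((-1/2, 9/11] × {-23/7, 1/54, 2/3}) ∪ ({-45, 7⋅√11} × {-5, -23/7, -4/85, 9/11, 7⋅√11})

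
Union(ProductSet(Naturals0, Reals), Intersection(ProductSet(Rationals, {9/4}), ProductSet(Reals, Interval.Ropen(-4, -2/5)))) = ProductSet(Naturals0, Reals)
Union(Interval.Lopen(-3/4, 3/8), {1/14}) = Interval.Lopen(-3/4, 3/8)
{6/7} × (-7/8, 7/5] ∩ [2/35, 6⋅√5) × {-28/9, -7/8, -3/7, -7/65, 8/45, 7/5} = {6/7} × {-3/7, -7/65, 8/45, 7/5}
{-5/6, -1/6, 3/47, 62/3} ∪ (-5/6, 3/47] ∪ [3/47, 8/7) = [-5/6, 8/7) ∪ {62/3}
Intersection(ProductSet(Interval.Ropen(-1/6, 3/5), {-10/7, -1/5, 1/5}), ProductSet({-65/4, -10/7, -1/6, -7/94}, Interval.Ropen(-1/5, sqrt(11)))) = ProductSet({-1/6, -7/94}, {-1/5, 1/5})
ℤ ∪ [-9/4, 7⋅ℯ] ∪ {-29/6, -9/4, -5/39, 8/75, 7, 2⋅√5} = ℤ ∪ {-29/6} ∪ [-9/4, 7⋅ℯ]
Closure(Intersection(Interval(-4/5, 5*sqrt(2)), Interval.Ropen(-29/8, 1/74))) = Interval(-4/5, 1/74)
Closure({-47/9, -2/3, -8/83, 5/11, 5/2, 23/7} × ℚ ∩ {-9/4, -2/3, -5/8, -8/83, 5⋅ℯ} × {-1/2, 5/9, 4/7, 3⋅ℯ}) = {-2/3, -8/83} × {-1/2, 5/9, 4/7}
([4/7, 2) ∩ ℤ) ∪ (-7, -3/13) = (-7, -3/13) ∪ {1}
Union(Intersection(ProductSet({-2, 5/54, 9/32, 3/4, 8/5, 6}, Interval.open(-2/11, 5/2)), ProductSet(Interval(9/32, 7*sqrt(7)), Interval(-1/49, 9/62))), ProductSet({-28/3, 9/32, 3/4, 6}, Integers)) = Union(ProductSet({-28/3, 9/32, 3/4, 6}, Integers), ProductSet({9/32, 3/4, 8/5, 6}, Interval(-1/49, 9/62)))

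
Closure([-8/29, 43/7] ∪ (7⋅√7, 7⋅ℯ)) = [-8/29, 43/7] ∪ [7⋅√7, 7⋅ℯ]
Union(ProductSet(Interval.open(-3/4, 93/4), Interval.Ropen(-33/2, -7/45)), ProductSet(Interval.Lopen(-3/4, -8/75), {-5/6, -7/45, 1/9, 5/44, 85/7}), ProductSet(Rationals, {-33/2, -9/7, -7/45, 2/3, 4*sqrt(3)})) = Union(ProductSet(Interval.Lopen(-3/4, -8/75), {-5/6, -7/45, 1/9, 5/44, 85/7}), ProductSet(Interval.open(-3/4, 93/4), Interval.Ropen(-33/2, -7/45)), ProductSet(Rationals, {-33/2, -9/7, -7/45, 2/3, 4*sqrt(3)}))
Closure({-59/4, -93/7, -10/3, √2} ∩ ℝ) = {-59/4, -93/7, -10/3, √2}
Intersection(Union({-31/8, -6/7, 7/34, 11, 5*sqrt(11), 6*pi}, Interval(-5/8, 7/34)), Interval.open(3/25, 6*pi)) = Union({11, 5*sqrt(11)}, Interval.Lopen(3/25, 7/34))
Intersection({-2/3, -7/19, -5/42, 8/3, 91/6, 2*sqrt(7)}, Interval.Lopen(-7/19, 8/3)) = {-5/42, 8/3}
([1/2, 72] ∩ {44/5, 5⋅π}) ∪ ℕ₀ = ℕ₀ ∪ {44/5, 5⋅π}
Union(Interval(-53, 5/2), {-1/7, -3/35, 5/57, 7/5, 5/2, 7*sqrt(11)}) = Union({7*sqrt(11)}, Interval(-53, 5/2))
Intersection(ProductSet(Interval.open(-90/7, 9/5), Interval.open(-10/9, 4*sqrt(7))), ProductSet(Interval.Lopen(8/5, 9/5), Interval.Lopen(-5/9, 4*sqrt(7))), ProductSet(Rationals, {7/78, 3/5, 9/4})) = ProductSet(Intersection(Interval.open(8/5, 9/5), Rationals), {7/78, 3/5, 9/4})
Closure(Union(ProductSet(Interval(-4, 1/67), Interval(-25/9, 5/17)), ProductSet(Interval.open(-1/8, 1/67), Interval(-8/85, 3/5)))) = Union(ProductSet({-1/8, 1/67}, Interval(5/17, 3/5)), ProductSet(Interval(-4, 1/67), Interval(-25/9, 5/17)), ProductSet(Interval(-1/8, 1/67), {3/5}), ProductSet(Interval.Lopen(-1/8, 1/67), Interval(-8/85, 3/5)))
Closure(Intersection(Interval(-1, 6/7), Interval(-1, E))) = Interval(-1, 6/7)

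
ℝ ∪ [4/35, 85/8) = (-∞, ∞)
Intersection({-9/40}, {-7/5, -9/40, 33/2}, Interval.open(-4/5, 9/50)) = {-9/40}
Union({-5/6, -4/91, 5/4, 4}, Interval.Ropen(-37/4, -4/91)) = Union({5/4, 4}, Interval(-37/4, -4/91))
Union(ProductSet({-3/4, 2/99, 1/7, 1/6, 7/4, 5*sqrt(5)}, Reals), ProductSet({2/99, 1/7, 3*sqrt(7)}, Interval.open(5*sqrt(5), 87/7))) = Union(ProductSet({2/99, 1/7, 3*sqrt(7)}, Interval.open(5*sqrt(5), 87/7)), ProductSet({-3/4, 2/99, 1/7, 1/6, 7/4, 5*sqrt(5)}, Reals))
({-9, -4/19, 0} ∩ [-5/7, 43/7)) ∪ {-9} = {-9, -4/19, 0}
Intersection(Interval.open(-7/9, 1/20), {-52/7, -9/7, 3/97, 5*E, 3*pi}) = {3/97}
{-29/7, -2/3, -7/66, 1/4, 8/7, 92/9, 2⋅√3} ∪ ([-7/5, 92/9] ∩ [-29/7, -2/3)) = {-29/7, -7/66, 1/4, 8/7, 92/9, 2⋅√3} ∪ [-7/5, -2/3]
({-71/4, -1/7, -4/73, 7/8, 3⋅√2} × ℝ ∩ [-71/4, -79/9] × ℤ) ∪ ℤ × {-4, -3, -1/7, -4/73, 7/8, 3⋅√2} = ({-71/4} × ℤ) ∪ (ℤ × {-4, -3, -1/7, -4/73, 7/8, 3⋅√2})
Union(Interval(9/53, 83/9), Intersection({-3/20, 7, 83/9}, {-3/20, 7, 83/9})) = Union({-3/20}, Interval(9/53, 83/9))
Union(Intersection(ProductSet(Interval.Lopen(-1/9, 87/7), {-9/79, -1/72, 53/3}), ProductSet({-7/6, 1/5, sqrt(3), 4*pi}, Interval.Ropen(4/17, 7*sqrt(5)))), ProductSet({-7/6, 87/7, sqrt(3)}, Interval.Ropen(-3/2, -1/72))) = ProductSet({-7/6, 87/7, sqrt(3)}, Interval.Ropen(-3/2, -1/72))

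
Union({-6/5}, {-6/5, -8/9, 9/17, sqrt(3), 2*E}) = {-6/5, -8/9, 9/17, sqrt(3), 2*E}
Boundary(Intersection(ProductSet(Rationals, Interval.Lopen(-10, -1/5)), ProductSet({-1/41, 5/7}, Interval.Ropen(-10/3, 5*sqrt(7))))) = ProductSet({-1/41, 5/7}, Interval(-10/3, -1/5))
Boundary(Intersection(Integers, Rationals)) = Integers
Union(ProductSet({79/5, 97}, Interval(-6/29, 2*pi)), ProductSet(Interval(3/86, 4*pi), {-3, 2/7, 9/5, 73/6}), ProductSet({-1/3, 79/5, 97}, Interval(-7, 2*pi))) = Union(ProductSet({-1/3, 79/5, 97}, Interval(-7, 2*pi)), ProductSet(Interval(3/86, 4*pi), {-3, 2/7, 9/5, 73/6}))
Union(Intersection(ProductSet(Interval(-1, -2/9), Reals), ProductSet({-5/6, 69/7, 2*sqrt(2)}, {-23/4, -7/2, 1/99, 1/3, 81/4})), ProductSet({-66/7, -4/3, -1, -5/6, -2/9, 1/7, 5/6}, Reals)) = ProductSet({-66/7, -4/3, -1, -5/6, -2/9, 1/7, 5/6}, Reals)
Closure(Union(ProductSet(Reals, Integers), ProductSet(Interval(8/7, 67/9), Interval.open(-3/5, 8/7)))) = Union(ProductSet(Interval(-oo, oo), Integers), ProductSet(Interval(8/7, 67/9), Interval(-3/5, 8/7)))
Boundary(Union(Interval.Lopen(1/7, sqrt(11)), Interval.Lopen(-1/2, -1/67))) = {-1/2, -1/67, 1/7, sqrt(11)}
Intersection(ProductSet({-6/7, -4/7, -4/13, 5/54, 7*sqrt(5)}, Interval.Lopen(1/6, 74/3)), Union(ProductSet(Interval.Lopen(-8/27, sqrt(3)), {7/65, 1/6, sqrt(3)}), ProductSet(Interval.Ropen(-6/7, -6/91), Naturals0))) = Union(ProductSet({5/54}, {sqrt(3)}), ProductSet({-6/7, -4/7, -4/13}, Range(1, 25, 1)))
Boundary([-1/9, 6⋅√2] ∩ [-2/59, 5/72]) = {-2/59, 5/72}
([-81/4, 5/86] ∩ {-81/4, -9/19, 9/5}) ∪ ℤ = ℤ ∪ {-81/4, -9/19}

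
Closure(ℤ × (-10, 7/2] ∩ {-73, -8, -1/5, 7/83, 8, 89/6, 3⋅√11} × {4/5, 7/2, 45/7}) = {-73, -8, 8} × {4/5, 7/2}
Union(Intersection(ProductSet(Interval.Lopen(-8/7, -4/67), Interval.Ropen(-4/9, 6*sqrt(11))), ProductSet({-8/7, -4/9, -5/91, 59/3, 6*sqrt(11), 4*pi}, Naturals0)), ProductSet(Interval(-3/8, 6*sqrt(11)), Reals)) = Union(ProductSet({-4/9}, Range(0, 20, 1)), ProductSet(Interval(-3/8, 6*sqrt(11)), Reals))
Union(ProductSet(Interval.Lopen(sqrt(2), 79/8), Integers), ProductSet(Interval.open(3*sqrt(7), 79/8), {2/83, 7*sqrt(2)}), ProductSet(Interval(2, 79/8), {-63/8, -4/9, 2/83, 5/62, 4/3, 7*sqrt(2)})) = Union(ProductSet(Interval(2, 79/8), {-63/8, -4/9, 2/83, 5/62, 4/3, 7*sqrt(2)}), ProductSet(Interval.Lopen(sqrt(2), 79/8), Integers))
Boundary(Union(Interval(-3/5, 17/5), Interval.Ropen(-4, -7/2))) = {-4, -7/2, -3/5, 17/5}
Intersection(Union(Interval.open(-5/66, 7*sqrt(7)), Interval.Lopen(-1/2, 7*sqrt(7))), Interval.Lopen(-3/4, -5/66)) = Interval.Lopen(-1/2, -5/66)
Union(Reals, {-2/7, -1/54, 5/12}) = Reals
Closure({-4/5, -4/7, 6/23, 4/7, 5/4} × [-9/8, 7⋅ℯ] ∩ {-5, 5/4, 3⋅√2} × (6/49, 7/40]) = {5/4} × [6/49, 7/40]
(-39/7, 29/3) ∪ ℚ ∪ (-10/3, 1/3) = ℚ ∪ [-39/7, 29/3]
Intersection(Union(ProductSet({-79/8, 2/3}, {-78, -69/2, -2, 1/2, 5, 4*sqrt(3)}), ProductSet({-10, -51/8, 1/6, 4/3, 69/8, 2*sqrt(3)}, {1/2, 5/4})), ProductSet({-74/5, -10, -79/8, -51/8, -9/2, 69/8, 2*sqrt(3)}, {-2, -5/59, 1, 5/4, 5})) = Union(ProductSet({-79/8}, {-2, 5}), ProductSet({-10, -51/8, 69/8, 2*sqrt(3)}, {5/4}))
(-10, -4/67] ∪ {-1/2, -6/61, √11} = (-10, -4/67] ∪ {√11}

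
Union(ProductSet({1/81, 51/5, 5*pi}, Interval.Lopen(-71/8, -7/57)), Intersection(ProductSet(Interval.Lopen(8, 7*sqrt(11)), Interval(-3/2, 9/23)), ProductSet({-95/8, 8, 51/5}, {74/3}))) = ProductSet({1/81, 51/5, 5*pi}, Interval.Lopen(-71/8, -7/57))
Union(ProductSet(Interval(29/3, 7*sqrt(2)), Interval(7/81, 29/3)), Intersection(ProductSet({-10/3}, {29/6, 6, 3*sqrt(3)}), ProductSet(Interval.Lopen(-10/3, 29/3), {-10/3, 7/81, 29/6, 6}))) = ProductSet(Interval(29/3, 7*sqrt(2)), Interval(7/81, 29/3))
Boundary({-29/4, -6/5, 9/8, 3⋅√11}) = {-29/4, -6/5, 9/8, 3⋅√11}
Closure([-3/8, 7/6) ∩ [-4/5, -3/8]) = {-3/8}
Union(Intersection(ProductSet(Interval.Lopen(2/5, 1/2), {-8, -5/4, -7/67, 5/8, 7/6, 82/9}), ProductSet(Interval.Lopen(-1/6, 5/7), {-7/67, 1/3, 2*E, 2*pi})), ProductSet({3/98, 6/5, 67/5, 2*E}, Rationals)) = Union(ProductSet({3/98, 6/5, 67/5, 2*E}, Rationals), ProductSet(Interval.Lopen(2/5, 1/2), {-7/67}))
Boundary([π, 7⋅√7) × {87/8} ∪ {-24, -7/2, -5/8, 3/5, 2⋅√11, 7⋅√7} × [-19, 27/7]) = ([π, 7⋅√7] × {87/8}) ∪ ({-24, -7/2, -5/8, 3/5, 2⋅√11, 7⋅√7} × [-19, 27/7])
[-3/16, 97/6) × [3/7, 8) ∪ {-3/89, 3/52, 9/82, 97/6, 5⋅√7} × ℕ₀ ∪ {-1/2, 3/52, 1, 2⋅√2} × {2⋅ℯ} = ([-3/16, 97/6) × [3/7, 8)) ∪ ({-3/89, 3/52, 9/82, 97/6, 5⋅√7} × ℕ₀) ∪ ({-1/2, 3/52, 1, 2⋅√2} × {2⋅ℯ})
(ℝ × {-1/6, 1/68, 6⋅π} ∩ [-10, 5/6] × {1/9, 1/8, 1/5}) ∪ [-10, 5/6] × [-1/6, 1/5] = [-10, 5/6] × [-1/6, 1/5]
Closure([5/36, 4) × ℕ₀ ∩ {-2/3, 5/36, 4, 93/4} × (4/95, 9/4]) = {5/36} × {1, 2}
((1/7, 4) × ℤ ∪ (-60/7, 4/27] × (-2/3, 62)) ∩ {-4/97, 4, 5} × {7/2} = {-4/97} × {7/2}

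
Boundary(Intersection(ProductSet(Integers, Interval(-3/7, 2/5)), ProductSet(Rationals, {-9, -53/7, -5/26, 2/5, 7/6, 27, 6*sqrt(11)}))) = ProductSet(Integers, {-5/26, 2/5})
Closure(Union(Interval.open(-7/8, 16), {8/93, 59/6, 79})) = Union({79}, Interval(-7/8, 16))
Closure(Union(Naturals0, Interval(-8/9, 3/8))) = Union(Complement(Naturals0, Interval.open(-8/9, 3/8)), Interval(-8/9, 3/8), Naturals0)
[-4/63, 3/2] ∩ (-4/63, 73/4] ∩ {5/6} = {5/6}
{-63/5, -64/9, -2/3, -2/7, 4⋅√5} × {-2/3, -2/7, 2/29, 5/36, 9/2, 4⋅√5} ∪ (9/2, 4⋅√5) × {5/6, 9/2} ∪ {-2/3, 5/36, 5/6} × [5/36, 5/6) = ({-2/3, 5/36, 5/6} × [5/36, 5/6)) ∪ ((9/2, 4⋅√5) × {5/6, 9/2}) ∪ ({-63/5, -64/9, -2/3, -2/7, 4⋅√5} × {-2/3, -2/7, 2/29, 5/36, 9/2, 4⋅√5})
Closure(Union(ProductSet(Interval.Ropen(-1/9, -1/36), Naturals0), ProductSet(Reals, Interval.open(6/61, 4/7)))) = Union(ProductSet(Interval(-1/9, -1/36), Complement(Naturals0, Interval.open(6/61, 4/7))), ProductSet(Interval.Ropen(-1/9, -1/36), Naturals0), ProductSet(Reals, Interval(6/61, 4/7)))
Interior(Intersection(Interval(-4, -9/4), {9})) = EmptySet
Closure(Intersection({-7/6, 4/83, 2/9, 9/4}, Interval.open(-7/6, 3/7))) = {4/83, 2/9}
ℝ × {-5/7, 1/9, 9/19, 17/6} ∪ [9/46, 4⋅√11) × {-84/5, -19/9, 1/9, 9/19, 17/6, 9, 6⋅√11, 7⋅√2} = (ℝ × {-5/7, 1/9, 9/19, 17/6}) ∪ ([9/46, 4⋅√11) × {-84/5, -19/9, 1/9, 9/19, 17/6, 9, 6⋅√11, 7⋅√2})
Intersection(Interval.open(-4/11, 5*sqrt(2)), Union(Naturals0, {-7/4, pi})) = Union({pi}, Range(0, 8, 1))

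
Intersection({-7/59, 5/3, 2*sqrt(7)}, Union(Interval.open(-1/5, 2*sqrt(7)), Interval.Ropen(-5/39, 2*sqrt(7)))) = {-7/59, 5/3}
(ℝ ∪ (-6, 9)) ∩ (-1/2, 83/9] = (-1/2, 83/9]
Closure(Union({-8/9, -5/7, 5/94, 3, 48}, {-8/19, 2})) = {-8/9, -5/7, -8/19, 5/94, 2, 3, 48}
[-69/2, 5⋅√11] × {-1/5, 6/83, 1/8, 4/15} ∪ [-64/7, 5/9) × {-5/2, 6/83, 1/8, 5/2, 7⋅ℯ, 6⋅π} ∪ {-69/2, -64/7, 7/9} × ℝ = ({-69/2, -64/7, 7/9} × ℝ) ∪ ([-69/2, 5⋅√11] × {-1/5, 6/83, 1/8, 4/15}) ∪ ([-64/7, 5/9) × {-5/2, 6/83, 1/8, 5/2, 7⋅ℯ, 6⋅π})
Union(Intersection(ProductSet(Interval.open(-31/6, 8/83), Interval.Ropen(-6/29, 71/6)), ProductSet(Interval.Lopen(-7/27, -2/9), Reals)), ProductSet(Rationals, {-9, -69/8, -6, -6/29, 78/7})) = Union(ProductSet(Interval.Lopen(-7/27, -2/9), Interval.Ropen(-6/29, 71/6)), ProductSet(Rationals, {-9, -69/8, -6, -6/29, 78/7}))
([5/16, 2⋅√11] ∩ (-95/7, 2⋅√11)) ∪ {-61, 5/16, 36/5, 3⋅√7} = {-61, 36/5, 3⋅√7} ∪ [5/16, 2⋅√11)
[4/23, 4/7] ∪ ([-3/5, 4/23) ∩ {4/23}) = [4/23, 4/7]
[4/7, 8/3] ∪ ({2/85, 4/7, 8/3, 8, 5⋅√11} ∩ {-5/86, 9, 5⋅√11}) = [4/7, 8/3] ∪ {5⋅√11}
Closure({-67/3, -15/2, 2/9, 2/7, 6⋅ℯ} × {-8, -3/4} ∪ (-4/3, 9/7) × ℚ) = ([-4/3, 9/7] × ℝ) ∪ ({-67/3, -15/2, 2/9, 2/7, 6⋅ℯ} × {-8, -3/4})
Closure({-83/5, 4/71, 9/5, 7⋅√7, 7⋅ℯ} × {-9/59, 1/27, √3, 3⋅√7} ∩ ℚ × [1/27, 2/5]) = {-83/5, 4/71, 9/5} × {1/27}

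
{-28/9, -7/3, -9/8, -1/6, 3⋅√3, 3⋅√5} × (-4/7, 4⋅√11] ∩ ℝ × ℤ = {-28/9, -7/3, -9/8, -1/6, 3⋅√3, 3⋅√5} × {0, 1, …, 13}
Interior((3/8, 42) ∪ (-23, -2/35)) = (-23, -2/35) ∪ (3/8, 42)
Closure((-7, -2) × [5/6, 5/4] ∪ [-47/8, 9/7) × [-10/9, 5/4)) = ({9/7} × [-10/9, 5/4]) ∪ ([-7, -2] × {5/4}) ∪ ([-47/8, 9/7] × {-10/9, 5/4}) ∪ ([-7, -2) × [5/6, 5/4]) ∪ ([-47/8, 9/7) × [-10/9, 5/4)) ∪ ({-47/8, 9/7} × ([-10/9, 5/6] ∪ {5/4}))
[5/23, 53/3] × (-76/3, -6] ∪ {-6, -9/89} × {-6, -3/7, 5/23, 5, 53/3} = ({-6, -9/89} × {-6, -3/7, 5/23, 5, 53/3}) ∪ ([5/23, 53/3] × (-76/3, -6])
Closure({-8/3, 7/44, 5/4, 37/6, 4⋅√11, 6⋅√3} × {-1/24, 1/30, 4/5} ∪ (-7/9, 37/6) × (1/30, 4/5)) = ({-7/9, 37/6} × [1/30, 4/5]) ∪ ([-7/9, 37/6] × {1/30, 4/5}) ∪ ((-7/9, 37/6) × (1/30, 4/5)) ∪ ({-8/3, 7/44, 5/4, 37/6, 4⋅√11, 6⋅√3} × {-1/24, 1/30, 4/5})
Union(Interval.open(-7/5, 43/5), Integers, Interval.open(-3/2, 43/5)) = Union(Integers, Interval.open(-3/2, 43/5))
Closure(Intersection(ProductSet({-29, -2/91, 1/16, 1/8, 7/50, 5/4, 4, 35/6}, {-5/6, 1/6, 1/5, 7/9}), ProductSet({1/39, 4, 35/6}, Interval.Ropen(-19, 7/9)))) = ProductSet({4, 35/6}, {-5/6, 1/6, 1/5})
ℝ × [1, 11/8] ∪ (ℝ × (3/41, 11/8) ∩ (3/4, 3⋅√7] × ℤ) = ℝ × [1, 11/8]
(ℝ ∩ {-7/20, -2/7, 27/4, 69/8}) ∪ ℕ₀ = {-7/20, -2/7, 27/4, 69/8} ∪ ℕ₀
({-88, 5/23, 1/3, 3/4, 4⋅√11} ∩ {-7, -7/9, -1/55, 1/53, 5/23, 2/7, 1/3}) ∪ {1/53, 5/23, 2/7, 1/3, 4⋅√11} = {1/53, 5/23, 2/7, 1/3, 4⋅√11}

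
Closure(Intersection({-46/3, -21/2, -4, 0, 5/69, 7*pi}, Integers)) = {-4, 0}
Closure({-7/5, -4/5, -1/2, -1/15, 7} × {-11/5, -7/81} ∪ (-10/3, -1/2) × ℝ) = ([-10/3, -1/2] × ℝ) ∪ ({-7/5, -4/5, -1/2, -1/15, 7} × {-11/5, -7/81})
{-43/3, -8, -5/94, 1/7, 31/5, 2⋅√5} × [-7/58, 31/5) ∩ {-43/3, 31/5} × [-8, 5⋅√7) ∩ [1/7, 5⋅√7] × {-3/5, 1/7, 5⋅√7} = {31/5} × {1/7}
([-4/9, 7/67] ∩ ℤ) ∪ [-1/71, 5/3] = [-1/71, 5/3] ∪ {0}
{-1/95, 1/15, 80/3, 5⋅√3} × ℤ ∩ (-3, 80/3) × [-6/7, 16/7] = {-1/95, 1/15, 5⋅√3} × {0, 1, 2}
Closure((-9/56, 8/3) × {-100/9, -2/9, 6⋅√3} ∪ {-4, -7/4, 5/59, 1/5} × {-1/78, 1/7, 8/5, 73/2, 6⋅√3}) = ([-9/56, 8/3] × {-100/9, -2/9, 6⋅√3}) ∪ ({-4, -7/4, 5/59, 1/5} × {-1/78, 1/7, 8/5, 73/2, 6⋅√3})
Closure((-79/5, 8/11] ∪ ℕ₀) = [-79/5, 8/11] ∪ ℕ₀ ∪ (ℕ₀ \ (-79/5, 8/11))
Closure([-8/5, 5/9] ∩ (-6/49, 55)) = [-6/49, 5/9]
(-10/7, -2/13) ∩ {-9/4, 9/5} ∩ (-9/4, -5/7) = ∅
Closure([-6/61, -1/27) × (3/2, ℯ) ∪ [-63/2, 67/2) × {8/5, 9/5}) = ({-6/61, -1/27} × [3/2, ℯ]) ∪ ([-63/2, 67/2] × {8/5, 9/5}) ∪ ([-6/61, -1/27] × {3/2, ℯ}) ∪ ([-6/61, -1/27) × (3/2, ℯ))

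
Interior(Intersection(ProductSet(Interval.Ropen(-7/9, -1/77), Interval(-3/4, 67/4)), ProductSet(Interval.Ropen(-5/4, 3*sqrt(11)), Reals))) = ProductSet(Interval.open(-7/9, -1/77), Interval.open(-3/4, 67/4))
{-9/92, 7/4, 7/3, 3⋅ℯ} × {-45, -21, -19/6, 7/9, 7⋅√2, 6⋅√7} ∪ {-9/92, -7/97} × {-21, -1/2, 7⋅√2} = ({-9/92, -7/97} × {-21, -1/2, 7⋅√2}) ∪ ({-9/92, 7/4, 7/3, 3⋅ℯ} × {-45, -21, -19/6, 7/9, 7⋅√2, 6⋅√7})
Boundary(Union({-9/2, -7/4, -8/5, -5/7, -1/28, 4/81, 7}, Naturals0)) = Union({-9/2, -7/4, -8/5, -5/7, -1/28, 4/81}, Naturals0)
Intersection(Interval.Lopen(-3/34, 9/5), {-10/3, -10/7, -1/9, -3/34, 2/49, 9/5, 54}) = {2/49, 9/5}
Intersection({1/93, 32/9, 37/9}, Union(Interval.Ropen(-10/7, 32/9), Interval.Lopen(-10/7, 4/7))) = {1/93}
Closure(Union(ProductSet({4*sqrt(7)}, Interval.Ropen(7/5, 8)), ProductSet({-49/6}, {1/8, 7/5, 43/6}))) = Union(ProductSet({-49/6}, {1/8, 7/5, 43/6}), ProductSet({4*sqrt(7)}, Interval(7/5, 8)))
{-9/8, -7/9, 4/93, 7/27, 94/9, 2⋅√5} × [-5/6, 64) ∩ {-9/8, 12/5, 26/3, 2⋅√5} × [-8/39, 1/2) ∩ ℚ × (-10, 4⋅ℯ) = {-9/8} × [-8/39, 1/2)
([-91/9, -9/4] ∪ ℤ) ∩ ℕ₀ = ℕ₀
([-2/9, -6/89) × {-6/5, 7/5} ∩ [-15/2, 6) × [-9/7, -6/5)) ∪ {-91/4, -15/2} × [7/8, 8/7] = {-91/4, -15/2} × [7/8, 8/7]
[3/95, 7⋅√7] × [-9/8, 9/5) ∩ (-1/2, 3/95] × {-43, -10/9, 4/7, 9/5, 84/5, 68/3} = {3/95} × {-10/9, 4/7}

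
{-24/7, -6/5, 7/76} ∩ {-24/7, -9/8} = {-24/7}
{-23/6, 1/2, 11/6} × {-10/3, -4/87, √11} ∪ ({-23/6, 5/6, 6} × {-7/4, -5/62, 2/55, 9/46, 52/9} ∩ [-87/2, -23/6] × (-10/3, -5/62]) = ({-23/6} × {-7/4, -5/62}) ∪ ({-23/6, 1/2, 11/6} × {-10/3, -4/87, √11})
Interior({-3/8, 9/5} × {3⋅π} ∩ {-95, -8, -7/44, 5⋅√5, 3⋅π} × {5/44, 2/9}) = ∅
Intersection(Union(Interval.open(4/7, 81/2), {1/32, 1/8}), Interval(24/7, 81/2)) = Interval.Ropen(24/7, 81/2)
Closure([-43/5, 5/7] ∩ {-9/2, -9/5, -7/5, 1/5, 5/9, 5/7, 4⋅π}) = {-9/2, -9/5, -7/5, 1/5, 5/9, 5/7}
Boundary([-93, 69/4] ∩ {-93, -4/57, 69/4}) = {-93, -4/57, 69/4}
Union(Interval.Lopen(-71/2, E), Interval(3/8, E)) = Interval.Lopen(-71/2, E)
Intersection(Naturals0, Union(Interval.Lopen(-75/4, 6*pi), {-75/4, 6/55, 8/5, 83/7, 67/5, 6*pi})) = Range(0, 19, 1)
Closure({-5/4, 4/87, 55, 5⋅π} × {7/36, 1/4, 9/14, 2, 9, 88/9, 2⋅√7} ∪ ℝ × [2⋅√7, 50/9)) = (ℝ × [2⋅√7, 50/9]) ∪ ({-5/4, 4/87, 55, 5⋅π} × {7/36, 1/4, 9/14, 2, 9, 88/9, 2⋅√7})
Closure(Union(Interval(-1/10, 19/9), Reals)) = Interval(-oo, oo)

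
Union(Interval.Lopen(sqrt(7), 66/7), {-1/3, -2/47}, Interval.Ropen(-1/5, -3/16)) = Union({-1/3, -2/47}, Interval.Ropen(-1/5, -3/16), Interval.Lopen(sqrt(7), 66/7))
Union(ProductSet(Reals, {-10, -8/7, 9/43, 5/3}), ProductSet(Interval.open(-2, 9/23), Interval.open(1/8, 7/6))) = Union(ProductSet(Interval.open(-2, 9/23), Interval.open(1/8, 7/6)), ProductSet(Reals, {-10, -8/7, 9/43, 5/3}))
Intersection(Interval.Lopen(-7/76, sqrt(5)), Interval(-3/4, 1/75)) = Interval.Lopen(-7/76, 1/75)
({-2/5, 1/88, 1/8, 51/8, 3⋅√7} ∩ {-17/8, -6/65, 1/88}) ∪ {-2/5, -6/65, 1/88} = {-2/5, -6/65, 1/88}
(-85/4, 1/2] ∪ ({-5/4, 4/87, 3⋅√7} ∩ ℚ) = (-85/4, 1/2]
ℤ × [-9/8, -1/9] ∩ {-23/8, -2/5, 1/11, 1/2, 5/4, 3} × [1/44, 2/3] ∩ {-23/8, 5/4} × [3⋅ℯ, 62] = ∅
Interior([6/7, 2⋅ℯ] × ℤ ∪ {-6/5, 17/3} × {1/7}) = ∅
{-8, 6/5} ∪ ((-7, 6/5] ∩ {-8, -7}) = {-8, 6/5}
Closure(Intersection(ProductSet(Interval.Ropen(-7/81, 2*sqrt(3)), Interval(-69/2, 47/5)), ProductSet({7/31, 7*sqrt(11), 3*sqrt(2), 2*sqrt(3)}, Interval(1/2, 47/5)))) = ProductSet({7/31}, Interval(1/2, 47/5))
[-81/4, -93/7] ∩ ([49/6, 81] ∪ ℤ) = {-20, -19, …, -14}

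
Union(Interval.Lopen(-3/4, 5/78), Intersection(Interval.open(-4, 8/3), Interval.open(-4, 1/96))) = Interval.Lopen(-4, 5/78)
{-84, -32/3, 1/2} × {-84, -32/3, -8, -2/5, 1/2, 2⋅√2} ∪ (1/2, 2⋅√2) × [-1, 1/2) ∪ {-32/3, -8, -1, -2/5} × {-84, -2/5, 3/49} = ({-32/3, -8, -1, -2/5} × {-84, -2/5, 3/49}) ∪ ((1/2, 2⋅√2) × [-1, 1/2)) ∪ ({-84, -32/3, 1/2} × {-84, -32/3, -8, -2/5, 1/2, 2⋅√2})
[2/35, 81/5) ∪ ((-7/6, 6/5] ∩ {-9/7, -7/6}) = [2/35, 81/5)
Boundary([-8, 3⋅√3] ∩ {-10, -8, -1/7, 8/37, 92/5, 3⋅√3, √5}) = {-8, -1/7, 8/37, 3⋅√3, √5}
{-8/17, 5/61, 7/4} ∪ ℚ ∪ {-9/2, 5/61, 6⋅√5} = ℚ ∪ {6⋅√5}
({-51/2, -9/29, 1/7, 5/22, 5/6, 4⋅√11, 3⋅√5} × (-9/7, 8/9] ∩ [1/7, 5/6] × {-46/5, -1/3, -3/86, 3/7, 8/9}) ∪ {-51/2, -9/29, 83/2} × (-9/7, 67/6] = ({-51/2, -9/29, 83/2} × (-9/7, 67/6]) ∪ ({1/7, 5/22, 5/6} × {-1/3, -3/86, 3/7, 8/9})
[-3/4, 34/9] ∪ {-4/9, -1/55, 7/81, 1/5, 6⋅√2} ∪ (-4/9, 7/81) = [-3/4, 34/9] ∪ {6⋅√2}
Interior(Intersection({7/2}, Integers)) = EmptySet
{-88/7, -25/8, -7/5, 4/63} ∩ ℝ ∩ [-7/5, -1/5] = {-7/5}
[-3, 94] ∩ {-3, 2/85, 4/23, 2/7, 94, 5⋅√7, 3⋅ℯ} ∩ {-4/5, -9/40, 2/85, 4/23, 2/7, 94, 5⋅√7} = {2/85, 4/23, 2/7, 94, 5⋅√7}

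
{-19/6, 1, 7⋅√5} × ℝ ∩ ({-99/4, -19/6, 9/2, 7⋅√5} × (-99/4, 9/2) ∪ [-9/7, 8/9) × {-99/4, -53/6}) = {-19/6, 7⋅√5} × (-99/4, 9/2)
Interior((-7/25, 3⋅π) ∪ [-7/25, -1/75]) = (-7/25, 3⋅π)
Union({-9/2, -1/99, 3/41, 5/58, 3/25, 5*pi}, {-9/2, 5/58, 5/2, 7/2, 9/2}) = {-9/2, -1/99, 3/41, 5/58, 3/25, 5/2, 7/2, 9/2, 5*pi}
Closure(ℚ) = ℝ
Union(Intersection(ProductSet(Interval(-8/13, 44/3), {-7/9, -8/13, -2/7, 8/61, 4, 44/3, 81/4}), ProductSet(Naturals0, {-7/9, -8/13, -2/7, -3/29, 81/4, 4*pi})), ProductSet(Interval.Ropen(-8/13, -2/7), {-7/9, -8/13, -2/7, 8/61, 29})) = Union(ProductSet(Interval.Ropen(-8/13, -2/7), {-7/9, -8/13, -2/7, 8/61, 29}), ProductSet(Range(0, 15, 1), {-7/9, -8/13, -2/7, 81/4}))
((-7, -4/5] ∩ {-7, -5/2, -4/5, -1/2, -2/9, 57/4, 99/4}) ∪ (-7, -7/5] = (-7, -7/5] ∪ {-4/5}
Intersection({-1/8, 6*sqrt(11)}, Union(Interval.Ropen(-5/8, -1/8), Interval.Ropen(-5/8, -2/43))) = {-1/8}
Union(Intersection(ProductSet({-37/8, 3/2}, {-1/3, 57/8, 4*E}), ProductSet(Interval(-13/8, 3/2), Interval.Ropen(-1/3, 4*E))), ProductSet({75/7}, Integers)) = Union(ProductSet({3/2}, {-1/3, 57/8}), ProductSet({75/7}, Integers))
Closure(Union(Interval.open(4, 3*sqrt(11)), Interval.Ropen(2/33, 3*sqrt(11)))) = Interval(2/33, 3*sqrt(11))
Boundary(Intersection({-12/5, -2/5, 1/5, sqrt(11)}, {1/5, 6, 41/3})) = {1/5}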